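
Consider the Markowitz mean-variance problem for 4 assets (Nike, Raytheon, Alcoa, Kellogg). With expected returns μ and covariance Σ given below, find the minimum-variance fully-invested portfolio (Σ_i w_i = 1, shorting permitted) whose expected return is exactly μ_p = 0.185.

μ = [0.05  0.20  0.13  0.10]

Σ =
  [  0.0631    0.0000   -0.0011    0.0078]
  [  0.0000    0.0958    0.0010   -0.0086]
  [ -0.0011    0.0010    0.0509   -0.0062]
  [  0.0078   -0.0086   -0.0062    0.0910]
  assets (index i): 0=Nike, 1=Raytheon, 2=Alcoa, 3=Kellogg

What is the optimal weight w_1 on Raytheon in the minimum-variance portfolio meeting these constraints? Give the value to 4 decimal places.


0.5902

u=Σ⁻¹μ = [0.6623  2.1881  2.6999  1.4329]
v=Σ⁻¹𝟙 = [14.7044  11.3160  21.2333  12.2447]
a=μᵀu=0.965015  b=𝟙ᵀu=6.983221  c=𝟙ᵀv=59.498432  D=ac−b²=8.651487
λ₁=(c·0.185−b)/D = (59.498432·0.185−6.983221)/8.651487 = 0.465121
λ₂=(a−b·0.185)/D = (0.965015−6.983221·0.185)/8.651487 = -0.037783
w* = 0.465121·u + -0.037783·v:
  w_0 = 0.465121·0.6623 + -0.037783·14.7044 = -0.2475  (Nike)
  w_1 = 0.465121·2.1881 + -0.037783·11.3160 = 0.5902  (Raytheon)
  w_2 = 0.465121·2.6999 + -0.037783·21.2333 = 0.4535  (Alcoa)
  w_3 = 0.465121·1.4329 + -0.037783·12.2447 = 0.2038  (Kellogg)
Σw_i=1.0000  μᵀw=0.1850
σ²=wᵀΣw=λ₁·μ_p+λ₂ = 0.465121·0.185 + -0.037783 = 0.048264 ≈ 0.0483


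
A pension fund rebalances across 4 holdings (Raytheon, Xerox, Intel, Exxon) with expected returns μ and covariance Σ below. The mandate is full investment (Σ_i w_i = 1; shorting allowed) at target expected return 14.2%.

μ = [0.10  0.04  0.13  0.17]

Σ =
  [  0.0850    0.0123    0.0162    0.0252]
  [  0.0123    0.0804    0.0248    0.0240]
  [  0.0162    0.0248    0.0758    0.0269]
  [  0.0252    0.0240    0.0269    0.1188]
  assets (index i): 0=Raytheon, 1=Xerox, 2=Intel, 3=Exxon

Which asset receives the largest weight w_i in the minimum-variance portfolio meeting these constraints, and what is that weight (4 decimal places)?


Intel (0.4536)

x=Σ⁻¹μ = [0.6602  -0.3221  1.3028  1.0610]
y=Σ⁻¹𝟙 = [8.1703  7.8094  7.6977  3.3638]
a=μᵀx=0.402871  b=𝟙ᵀx=2.701943  c=𝟙ᵀy=27.041105  D=ac−b²=3.593592
λ₁=(c·0.142−b)/D = (27.041105·0.142−2.701943)/3.593592 = 0.316645
λ₂=(a−b·0.142)/D = (0.402871−2.701943·0.142)/3.593592 = 0.005342
w* = 0.316645·x + 0.005342·y:
  w_0 = 0.316645·0.6602 + 0.005342·8.1703 = 0.2527  (Raytheon)
  w_1 = 0.316645·-0.3221 + 0.005342·7.8094 = -0.0603  (Xerox)
  w_2 = 0.316645·1.3028 + 0.005342·7.6977 = 0.4536  (Intel)
  w_3 = 0.316645·1.0610 + 0.005342·3.3638 = 0.3539  (Exxon)
Σw_i=1.0000  μᵀw=0.1420
σ²=wᵀΣw=λ₁·μ_p+λ₂ = 0.316645·0.142 + 0.005342 = 0.050305 ≈ 0.0503


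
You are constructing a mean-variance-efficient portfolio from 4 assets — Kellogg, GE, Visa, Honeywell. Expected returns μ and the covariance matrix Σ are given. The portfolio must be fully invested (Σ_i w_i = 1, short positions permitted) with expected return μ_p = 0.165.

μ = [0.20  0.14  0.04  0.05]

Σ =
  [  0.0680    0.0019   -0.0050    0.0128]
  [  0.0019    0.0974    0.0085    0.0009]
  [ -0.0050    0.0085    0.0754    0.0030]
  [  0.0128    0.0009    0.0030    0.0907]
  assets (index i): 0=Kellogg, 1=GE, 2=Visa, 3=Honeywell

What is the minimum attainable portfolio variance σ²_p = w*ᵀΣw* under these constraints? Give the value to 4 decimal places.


u=Σ⁻¹μ = [2.9260  1.3295  0.5704  0.1063]
v=Σ⁻¹𝟙 = [13.7919  8.7978  12.8445  8.5668]
a=μᵀu=0.799458  b=𝟙ᵀu=4.932203  c=𝟙ᵀv=44.001106  D=ac−b²=10.850434
λ₁=(c·0.165−b)/D = (44.001106·0.165−4.932203)/10.850434 = 0.214552
λ₂=(a−b·0.165)/D = (0.799458−4.932203·0.165)/10.850434 = -0.001323
w* = 0.214552·u + -0.001323·v:
  w_0 = 0.214552·2.9260 + -0.001323·13.7919 = 0.6095  (Kellogg)
  w_1 = 0.214552·1.3295 + -0.001323·8.7978 = 0.2736  (GE)
  w_2 = 0.214552·0.5704 + -0.001323·12.8445 = 0.1054  (Visa)
  w_3 = 0.214552·0.1063 + -0.001323·8.5668 = 0.0115  (Honeywell)
Σw_i=1.0000  μᵀw=0.1650
σ²=wᵀΣw=λ₁·μ_p+λ₂ = 0.214552·0.165 + -0.001323 = 0.034078 ≈ 0.0341

0.0341


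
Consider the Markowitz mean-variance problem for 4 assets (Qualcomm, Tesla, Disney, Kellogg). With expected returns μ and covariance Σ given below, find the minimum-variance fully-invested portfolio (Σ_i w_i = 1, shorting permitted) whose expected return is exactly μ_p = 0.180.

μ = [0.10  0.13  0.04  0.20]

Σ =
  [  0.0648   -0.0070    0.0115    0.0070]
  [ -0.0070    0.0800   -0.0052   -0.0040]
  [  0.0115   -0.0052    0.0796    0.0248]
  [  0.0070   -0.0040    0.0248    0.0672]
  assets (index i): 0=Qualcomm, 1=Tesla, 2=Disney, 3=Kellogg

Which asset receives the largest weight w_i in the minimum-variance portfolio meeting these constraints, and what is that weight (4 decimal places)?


Kellogg (0.6057)

g=Σ⁻¹μ = [1.5080  1.8769  -0.5716  3.1418]
h=Σ⁻¹𝟙 = [14.4051  14.8422  7.9176  11.3419]
a=μᵀg=1.000286  b=𝟙ᵀg=5.955079  c=𝟙ᵀh=48.506788  D=ac−b²=13.057709
λ₁=(c·0.180−b)/D = (48.506788·0.180−5.955079)/13.057709 = 0.212606
λ₂=(a−b·0.180)/D = (1.000286−5.955079·0.180)/13.057709 = -0.005485
w* = 0.212606·g + -0.005485·h:
  w_0 = 0.212606·1.5080 + -0.005485·14.4051 = 0.2416  (Qualcomm)
  w_1 = 0.212606·1.8769 + -0.005485·14.8422 = 0.3176  (Tesla)
  w_2 = 0.212606·-0.5716 + -0.005485·7.9176 = -0.1650  (Disney)
  w_3 = 0.212606·3.1418 + -0.005485·11.3419 = 0.6057  (Kellogg)
Σw_i=1.0000  μᵀw=0.1800
σ²=wᵀΣw=λ₁·μ_p+λ₂ = 0.212606·0.180 + -0.005485 = 0.032784 ≈ 0.0328


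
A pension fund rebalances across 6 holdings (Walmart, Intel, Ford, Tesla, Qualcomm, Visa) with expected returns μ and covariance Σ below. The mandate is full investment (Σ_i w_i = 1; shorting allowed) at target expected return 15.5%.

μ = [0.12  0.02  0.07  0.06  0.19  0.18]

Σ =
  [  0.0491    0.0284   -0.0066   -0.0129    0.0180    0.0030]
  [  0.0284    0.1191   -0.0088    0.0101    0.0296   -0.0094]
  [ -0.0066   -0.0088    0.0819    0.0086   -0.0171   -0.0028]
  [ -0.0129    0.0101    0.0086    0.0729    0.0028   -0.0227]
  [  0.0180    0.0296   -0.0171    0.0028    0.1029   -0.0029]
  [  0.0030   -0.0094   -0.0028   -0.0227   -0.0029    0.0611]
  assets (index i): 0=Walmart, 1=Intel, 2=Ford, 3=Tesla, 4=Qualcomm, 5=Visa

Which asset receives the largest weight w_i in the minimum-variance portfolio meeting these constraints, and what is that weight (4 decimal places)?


Visa (0.3768)

u=Σ⁻¹μ = [2.7759  -0.7627  1.2579  2.3573  1.8298  3.7126]
v=Σ⁻¹𝟙 = [22.8788  2.1311  14.2696  23.3640  7.5506  25.2637]
a=μᵀu=1.563285  b=𝟙ᵀu=11.170864  c=𝟙ᵀv=95.457798  D=ac−b²=24.439552
λ₁=(c·0.155−b)/D = (95.457798·0.155−11.170864)/24.439552 = 0.148329
λ₂=(a−b·0.155)/D = (1.563285−11.170864·0.155)/24.439552 = -0.006882
w* = 0.148329·u + -0.006882·v:
  w_0 = 0.148329·2.7759 + -0.006882·22.8788 = 0.2543  (Walmart)
  w_1 = 0.148329·-0.7627 + -0.006882·2.1311 = -0.1278  (Intel)
  w_2 = 0.148329·1.2579 + -0.006882·14.2696 = 0.0884  (Ford)
  w_3 = 0.148329·2.3573 + -0.006882·23.3640 = 0.1889  (Tesla)
  w_4 = 0.148329·1.8298 + -0.006882·7.5506 = 0.2194  (Qualcomm)
  w_5 = 0.148329·3.7126 + -0.006882·25.2637 = 0.3768  (Visa)
Σw_i=1.0000  μᵀw=0.1550
σ²=wᵀΣw=λ₁·μ_p+λ₂ = 0.148329·0.155 + -0.006882 = 0.016109 ≈ 0.0161


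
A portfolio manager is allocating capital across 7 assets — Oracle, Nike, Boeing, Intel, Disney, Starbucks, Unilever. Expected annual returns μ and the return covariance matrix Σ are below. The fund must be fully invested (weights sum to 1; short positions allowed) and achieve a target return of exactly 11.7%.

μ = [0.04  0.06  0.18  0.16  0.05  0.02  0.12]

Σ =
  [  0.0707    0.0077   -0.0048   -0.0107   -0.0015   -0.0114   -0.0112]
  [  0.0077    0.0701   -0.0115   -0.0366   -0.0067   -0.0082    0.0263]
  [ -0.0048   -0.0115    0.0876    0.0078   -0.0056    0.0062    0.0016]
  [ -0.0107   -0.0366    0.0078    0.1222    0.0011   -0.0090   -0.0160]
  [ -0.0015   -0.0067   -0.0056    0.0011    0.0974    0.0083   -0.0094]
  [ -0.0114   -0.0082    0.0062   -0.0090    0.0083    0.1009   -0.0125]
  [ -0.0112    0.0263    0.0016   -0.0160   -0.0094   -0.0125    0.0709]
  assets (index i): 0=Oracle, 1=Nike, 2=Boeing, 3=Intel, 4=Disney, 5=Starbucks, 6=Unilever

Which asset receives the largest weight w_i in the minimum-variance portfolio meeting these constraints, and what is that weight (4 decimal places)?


Boeing (0.2366)

g=Σ⁻¹μ = [1.2944  1.5592  2.1175  2.0564  0.8701  0.6974  1.9732]
h=Σ⁻¹𝟙 = [21.4911  19.9331  12.8926  18.7133  12.9227  16.0752  18.5847]
a=μᵀg=1.149745  b=𝟙ᵀg=10.568225  c=𝟙ᵀh=120.612699  D=ac−b²=26.986507
λ₁=(c·0.117−b)/D = (120.612699·0.117−10.568225)/26.986507 = 0.131305
λ₂=(a−b·0.117)/D = (1.149745−10.568225·0.117)/26.986507 = -0.003214
w* = 0.131305·g + -0.003214·h:
  w_0 = 0.131305·1.2944 + -0.003214·21.4911 = 0.1009  (Oracle)
  w_1 = 0.131305·1.5592 + -0.003214·19.9331 = 0.1407  (Nike)
  w_2 = 0.131305·2.1175 + -0.003214·12.8926 = 0.2366  (Boeing)
  w_3 = 0.131305·2.0564 + -0.003214·18.7133 = 0.2099  (Intel)
  w_4 = 0.131305·0.8701 + -0.003214·12.9227 = 0.0727  (Disney)
  w_5 = 0.131305·0.6974 + -0.003214·16.0752 = 0.0399  (Starbucks)
  w_6 = 0.131305·1.9732 + -0.003214·18.5847 = 0.1994  (Unilever)
Σw_i=1.0000  μᵀw=0.1170
σ²=wᵀΣw=λ₁·μ_p+λ₂ = 0.131305·0.117 + -0.003214 = 0.012149 ≈ 0.0121


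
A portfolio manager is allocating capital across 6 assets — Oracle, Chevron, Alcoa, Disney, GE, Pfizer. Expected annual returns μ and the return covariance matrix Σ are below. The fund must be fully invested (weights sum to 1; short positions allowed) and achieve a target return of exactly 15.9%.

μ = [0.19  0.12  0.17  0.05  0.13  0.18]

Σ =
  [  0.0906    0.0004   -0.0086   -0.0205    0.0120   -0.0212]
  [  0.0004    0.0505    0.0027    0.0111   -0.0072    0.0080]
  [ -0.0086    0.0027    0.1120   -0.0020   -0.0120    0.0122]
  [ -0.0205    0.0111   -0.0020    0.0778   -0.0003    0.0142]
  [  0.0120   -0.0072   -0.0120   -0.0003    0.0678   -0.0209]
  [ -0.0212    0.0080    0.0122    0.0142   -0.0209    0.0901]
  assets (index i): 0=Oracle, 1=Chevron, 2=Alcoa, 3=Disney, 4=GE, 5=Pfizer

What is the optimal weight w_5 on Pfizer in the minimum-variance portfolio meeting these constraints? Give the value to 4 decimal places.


p=Σ⁻¹μ = [2.6555  2.0991  1.6826  0.5914  2.8247  2.7704]
q=Σ⁻¹𝟙 = [15.4470  17.0154  10.5019  12.1843  20.2269  14.5722]
a=μᵀp=1.937948  b=𝟙ᵀp=12.623802  c=𝟙ᵀq=89.947661  D=ac−b²=14.953537
λ₁=(c·0.159−b)/D = (89.947661·0.159−12.623802)/14.953537 = 0.112206
λ₂=(a−b·0.159)/D = (1.937948−12.623802·0.159)/14.953537 = -0.004630
w* = 0.112206·p + -0.004630·q:
  w_0 = 0.112206·2.6555 + -0.004630·15.4470 = 0.2264  (Oracle)
  w_1 = 0.112206·2.0991 + -0.004630·17.0154 = 0.1567  (Chevron)
  w_2 = 0.112206·1.6826 + -0.004630·10.5019 = 0.1402  (Alcoa)
  w_3 = 0.112206·0.5914 + -0.004630·12.1843 = 0.0099  (Disney)
  w_4 = 0.112206·2.8247 + -0.004630·20.2269 = 0.2233  (GE)
  w_5 = 0.112206·2.7704 + -0.004630·14.5722 = 0.2434  (Pfizer)
Σw_i=1.0000  μᵀw=0.1590
σ²=wᵀΣw=λ₁·μ_p+λ₂ = 0.112206·0.159 + -0.004630 = 0.013211 ≈ 0.0132

0.2434


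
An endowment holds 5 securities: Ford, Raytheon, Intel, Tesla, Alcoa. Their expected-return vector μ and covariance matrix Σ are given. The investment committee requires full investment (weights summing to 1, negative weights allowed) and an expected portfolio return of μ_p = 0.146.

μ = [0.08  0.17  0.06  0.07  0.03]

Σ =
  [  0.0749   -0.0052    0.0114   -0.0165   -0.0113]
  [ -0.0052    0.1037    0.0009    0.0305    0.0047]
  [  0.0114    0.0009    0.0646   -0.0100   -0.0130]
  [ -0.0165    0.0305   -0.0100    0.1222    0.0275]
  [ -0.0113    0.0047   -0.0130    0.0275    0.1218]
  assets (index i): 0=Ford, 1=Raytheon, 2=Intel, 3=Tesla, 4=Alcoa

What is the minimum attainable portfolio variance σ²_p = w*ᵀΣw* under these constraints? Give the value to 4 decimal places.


g=Σ⁻¹μ = [1.1739  1.5788  0.8130  0.3351  0.3054]
h=Σ⁻¹𝟙 = [14.5103  7.6222  15.8317  7.4495  9.2701]
a=μᵀg=0.443693  b=𝟙ᵀg=4.206076  c=𝟙ᵀh=54.683841  D=ac−b²=6.571780
λ₁=(c·0.146−b)/D = (54.683841·0.146−4.206076)/6.571780 = 0.574847
λ₂=(a−b·0.146)/D = (0.443693−4.206076·0.146)/6.571780 = -0.025928
w* = 0.574847·g + -0.025928·h:
  w_0 = 0.574847·1.1739 + -0.025928·14.5103 = 0.2986  (Ford)
  w_1 = 0.574847·1.5788 + -0.025928·7.6222 = 0.7099  (Raytheon)
  w_2 = 0.574847·0.8130 + -0.025928·15.8317 = 0.0569  (Intel)
  w_3 = 0.574847·0.3351 + -0.025928·7.4495 = -0.0005  (Tesla)
  w_4 = 0.574847·0.3054 + -0.025928·9.2701 = -0.0648  (Alcoa)
Σw_i=1.0000  μᵀw=0.1460
σ²=wᵀΣw=λ₁·μ_p+λ₂ = 0.574847·0.146 + -0.025928 = 0.057999 ≈ 0.0580

0.0580


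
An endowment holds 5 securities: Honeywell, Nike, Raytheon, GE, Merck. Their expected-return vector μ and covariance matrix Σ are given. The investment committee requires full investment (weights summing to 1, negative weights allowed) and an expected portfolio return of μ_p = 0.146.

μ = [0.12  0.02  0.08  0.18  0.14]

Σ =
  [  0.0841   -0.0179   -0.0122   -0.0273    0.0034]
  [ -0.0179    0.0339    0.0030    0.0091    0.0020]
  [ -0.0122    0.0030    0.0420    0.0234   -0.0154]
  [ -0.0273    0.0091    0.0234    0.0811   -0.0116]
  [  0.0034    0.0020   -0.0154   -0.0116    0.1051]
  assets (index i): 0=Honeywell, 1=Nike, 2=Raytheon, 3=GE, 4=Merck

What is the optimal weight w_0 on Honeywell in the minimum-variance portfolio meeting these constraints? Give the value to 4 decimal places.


0.2962

x=Σ⁻¹μ = [2.7257  1.0251  1.7298  2.7781  1.7845]
y=Σ⁻¹𝟙 = [26.9576  37.5268  27.6060  11.1171  13.2006]
a=μᵀx=1.235848  b=𝟙ᵀx=10.043089  c=𝟙ᵀy=116.408052  D=ac−b²=42.999050
λ₁=(c·0.146−b)/D = (116.408052·0.146−10.043089)/42.999050 = 0.161689
λ₂=(a−b·0.146)/D = (1.235848−10.043089·0.146)/42.999050 = -0.005359
w* = 0.161689·x + -0.005359·y:
  w_0 = 0.161689·2.7257 + -0.005359·26.9576 = 0.2962  (Honeywell)
  w_1 = 0.161689·1.0251 + -0.005359·37.5268 = -0.0354  (Nike)
  w_2 = 0.161689·1.7298 + -0.005359·27.6060 = 0.1317  (Raytheon)
  w_3 = 0.161689·2.7781 + -0.005359·11.1171 = 0.3896  (GE)
  w_4 = 0.161689·1.7845 + -0.005359·13.2006 = 0.2178  (Merck)
Σw_i=1.0000  μᵀw=0.1460
σ²=wᵀΣw=λ₁·μ_p+λ₂ = 0.161689·0.146 + -0.005359 = 0.018247 ≈ 0.0182


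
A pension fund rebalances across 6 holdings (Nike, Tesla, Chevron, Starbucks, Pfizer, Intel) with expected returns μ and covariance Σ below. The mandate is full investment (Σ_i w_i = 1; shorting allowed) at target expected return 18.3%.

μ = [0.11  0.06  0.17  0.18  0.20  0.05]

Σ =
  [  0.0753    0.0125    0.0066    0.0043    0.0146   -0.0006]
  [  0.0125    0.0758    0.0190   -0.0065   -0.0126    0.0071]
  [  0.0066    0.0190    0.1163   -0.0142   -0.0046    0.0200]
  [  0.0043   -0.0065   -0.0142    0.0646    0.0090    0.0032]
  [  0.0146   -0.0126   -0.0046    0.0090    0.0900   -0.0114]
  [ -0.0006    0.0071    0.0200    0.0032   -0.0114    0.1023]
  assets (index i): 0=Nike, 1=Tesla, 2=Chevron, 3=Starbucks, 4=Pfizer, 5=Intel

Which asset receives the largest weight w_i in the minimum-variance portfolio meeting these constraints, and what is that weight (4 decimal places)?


p=Σ⁻¹μ = [0.6095  0.8384  1.6840  2.9001  2.0678  0.2446]
q=Σ⁻¹𝟙 = [7.4915  12.6751  7.0497  15.7891  11.5094  8.3498]
a=μᵀp=1.351438  b=𝟙ᵀp=8.344436  c=𝟙ᵀq=62.864714  D=ac−b²=15.328156
λ₁=(c·0.183−b)/D = (62.864714·0.183−8.344436)/15.328156 = 0.206144
λ₂=(a−b·0.183)/D = (1.351438−8.344436·0.183)/15.328156 = -0.011456
w* = 0.206144·p + -0.011456·q:
  w_0 = 0.206144·0.6095 + -0.011456·7.4915 = 0.0398  (Nike)
  w_1 = 0.206144·0.8384 + -0.011456·12.6751 = 0.0276  (Tesla)
  w_2 = 0.206144·1.6840 + -0.011456·7.0497 = 0.2664  (Chevron)
  w_3 = 0.206144·2.9001 + -0.011456·15.7891 = 0.4170  (Starbucks)
  w_4 = 0.206144·2.0678 + -0.011456·11.5094 = 0.2944  (Pfizer)
  w_5 = 0.206144·0.2446 + -0.011456·8.3498 = -0.0452  (Intel)
Σw_i=1.0000  μᵀw=0.1830
σ²=wᵀΣw=λ₁·μ_p+λ₂ = 0.206144·0.183 + -0.011456 = 0.026269 ≈ 0.0263

Starbucks (0.4170)


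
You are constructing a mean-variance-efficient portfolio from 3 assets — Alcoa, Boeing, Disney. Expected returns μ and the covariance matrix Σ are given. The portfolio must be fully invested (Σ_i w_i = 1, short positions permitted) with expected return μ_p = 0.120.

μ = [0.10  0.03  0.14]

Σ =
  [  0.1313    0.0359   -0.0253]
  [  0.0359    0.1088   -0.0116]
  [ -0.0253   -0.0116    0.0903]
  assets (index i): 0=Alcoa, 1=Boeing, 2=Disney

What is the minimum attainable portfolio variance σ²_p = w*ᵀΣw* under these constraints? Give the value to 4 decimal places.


0.0385

u=Σ⁻¹μ = [1.0905  0.1153  1.8708]
v=Σ⁻¹𝟙 = [8.1979  8.0216  14.4015]
a=μᵀu=0.374421  b=𝟙ᵀu=3.076650  c=𝟙ᵀv=30.621036  D=ac−b²=1.999371
λ₁=(c·0.120−b)/D = (30.621036·0.120−3.076650)/1.999371 = 0.299031
λ₂=(a−b·0.120)/D = (0.374421−3.076650·0.120)/1.999371 = 0.002612
w* = 0.299031·u + 0.002612·v:
  w_0 = 0.299031·1.0905 + 0.002612·8.1979 = 0.3475  (Alcoa)
  w_1 = 0.299031·0.1153 + 0.002612·8.0216 = 0.0554  (Boeing)
  w_2 = 0.299031·1.8708 + 0.002612·14.4015 = 0.5970  (Disney)
Σw_i=1.0000  μᵀw=0.1200
σ²=wᵀΣw=λ₁·μ_p+λ₂ = 0.299031·0.120 + 0.002612 = 0.038496 ≈ 0.0385


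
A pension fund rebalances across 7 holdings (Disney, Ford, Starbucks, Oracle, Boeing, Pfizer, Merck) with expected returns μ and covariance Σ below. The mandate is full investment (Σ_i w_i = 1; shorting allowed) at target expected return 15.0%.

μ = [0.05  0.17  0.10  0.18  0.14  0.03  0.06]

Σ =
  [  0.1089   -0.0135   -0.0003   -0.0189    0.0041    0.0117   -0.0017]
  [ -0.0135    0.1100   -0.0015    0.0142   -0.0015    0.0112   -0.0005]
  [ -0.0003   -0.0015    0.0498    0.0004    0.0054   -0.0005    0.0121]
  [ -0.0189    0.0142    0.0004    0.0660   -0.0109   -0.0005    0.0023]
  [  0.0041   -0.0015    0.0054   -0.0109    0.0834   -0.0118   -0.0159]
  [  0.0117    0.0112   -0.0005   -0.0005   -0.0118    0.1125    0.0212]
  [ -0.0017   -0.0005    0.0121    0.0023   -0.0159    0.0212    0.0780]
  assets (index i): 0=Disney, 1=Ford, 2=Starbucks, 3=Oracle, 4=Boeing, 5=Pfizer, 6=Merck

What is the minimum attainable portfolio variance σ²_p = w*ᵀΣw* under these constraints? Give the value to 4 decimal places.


p=Σ⁻¹μ = [1.0823  1.3270  1.5888  3.0638  2.1272  0.1018  0.8705]
q=Σ⁻¹𝟙 = [12.4287  7.9670  15.7166  19.2113  16.1551  6.4523  11.6773]
a=μᵀp=1.343172  b=𝟙ᵀp=10.161430  c=𝟙ᵀq=89.608296  D=ac−b²=17.104690
λ₁=(c·0.150−b)/D = (89.608296·0.150−10.161430)/17.104690 = 0.191749
λ₂=(a−b·0.150)/D = (1.343172−10.161430·0.150)/17.104690 = -0.010584
w* = 0.191749·p + -0.010584·q:
  w_0 = 0.191749·1.0823 + -0.010584·12.4287 = 0.0760  (Disney)
  w_1 = 0.191749·1.3270 + -0.010584·7.9670 = 0.1701  (Ford)
  w_2 = 0.191749·1.5888 + -0.010584·15.7166 = 0.1383  (Starbucks)
  w_3 = 0.191749·3.0638 + -0.010584·19.2113 = 0.3841  (Oracle)
  w_4 = 0.191749·2.1272 + -0.010584·16.1551 = 0.2369  (Boeing)
  w_5 = 0.191749·0.1018 + -0.010584·6.4523 = -0.0488  (Pfizer)
  w_6 = 0.191749·0.8705 + -0.010584·11.6773 = 0.0433  (Merck)
Σw_i=1.0000  μᵀw=0.1500
σ²=wᵀΣw=λ₁·μ_p+λ₂ = 0.191749·0.150 + -0.010584 = 0.018178 ≈ 0.0182

0.0182


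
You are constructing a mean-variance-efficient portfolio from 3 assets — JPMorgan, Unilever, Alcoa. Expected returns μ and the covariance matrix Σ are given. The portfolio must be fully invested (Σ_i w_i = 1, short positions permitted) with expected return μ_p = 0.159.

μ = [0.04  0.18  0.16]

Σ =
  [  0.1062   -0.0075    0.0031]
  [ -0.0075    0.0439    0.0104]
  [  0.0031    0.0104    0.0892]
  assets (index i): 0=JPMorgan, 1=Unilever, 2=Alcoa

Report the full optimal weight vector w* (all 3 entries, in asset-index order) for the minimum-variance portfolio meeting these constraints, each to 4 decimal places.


p=Σ⁻¹μ = [0.6131  3.8926  1.3186]
q=Σ⁻¹𝟙 = [10.7788  22.6798  8.1919]
a=μᵀp=0.936160  b=𝟙ᵀp=5.824223  c=𝟙ᵀq=41.650479  D=ac−b²=5.069959
λ₁=(c·0.159−b)/D = (41.650479·0.159−5.824223)/5.069959 = 0.157438
λ₂=(a−b·0.159)/D = (0.936160−5.824223·0.159)/5.069959 = 0.001994
w* = 0.157438·p + 0.001994·q:
  w_0 = 0.157438·0.6131 + 0.001994·10.7788 = 0.1180  (JPMorgan)
  w_1 = 0.157438·3.8926 + 0.001994·22.6798 = 0.6581  (Unilever)
  w_2 = 0.157438·1.3186 + 0.001994·8.1919 = 0.2239  (Alcoa)
Σw_i=1.0000  μᵀw=0.1590
σ²=wᵀΣw=λ₁·μ_p+λ₂ = 0.157438·0.159 + 0.001994 = 0.027027 ≈ 0.0270

0.1180  0.6581  0.2239


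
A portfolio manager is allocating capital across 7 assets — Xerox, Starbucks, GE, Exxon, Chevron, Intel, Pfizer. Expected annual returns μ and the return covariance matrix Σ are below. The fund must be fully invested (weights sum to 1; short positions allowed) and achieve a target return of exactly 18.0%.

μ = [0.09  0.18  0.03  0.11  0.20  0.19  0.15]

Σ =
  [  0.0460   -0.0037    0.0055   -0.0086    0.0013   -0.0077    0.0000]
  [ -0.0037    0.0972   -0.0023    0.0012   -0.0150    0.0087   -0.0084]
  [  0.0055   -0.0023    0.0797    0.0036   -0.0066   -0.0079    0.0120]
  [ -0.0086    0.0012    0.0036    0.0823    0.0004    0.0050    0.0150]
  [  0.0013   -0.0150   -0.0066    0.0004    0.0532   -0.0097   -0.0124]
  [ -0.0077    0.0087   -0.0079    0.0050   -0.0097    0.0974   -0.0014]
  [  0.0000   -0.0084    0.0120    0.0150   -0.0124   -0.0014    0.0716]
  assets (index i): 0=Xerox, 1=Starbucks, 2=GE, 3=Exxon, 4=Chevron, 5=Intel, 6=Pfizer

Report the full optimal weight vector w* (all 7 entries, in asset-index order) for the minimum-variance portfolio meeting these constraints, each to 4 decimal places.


0.0852  0.1858  -0.0369  0.0098  0.3833  0.1585  0.2144

u=Σ⁻¹μ = [2.5316  2.8982  0.4908  0.7653  5.7844  2.5152  3.2433]
v=Σ⁻¹𝟙 = [24.9898  16.3894  12.2414  9.7707  30.9811  14.6060  17.4417]
a=μᵀu=2.969693  b=𝟙ᵀu=18.228804  c=𝟙ᵀv=126.420082  D=ac−b²=43.139524
λ₁=(c·0.180−b)/D = (126.420082·0.180−18.228804)/43.139524 = 0.104934
λ₂=(a−b·0.180)/D = (2.969693−18.228804·0.180)/43.139524 = -0.007221
w* = 0.104934·u + -0.007221·v:
  w_0 = 0.104934·2.5316 + -0.007221·24.9898 = 0.0852  (Xerox)
  w_1 = 0.104934·2.8982 + -0.007221·16.3894 = 0.1858  (Starbucks)
  w_2 = 0.104934·0.4908 + -0.007221·12.2414 = -0.0369  (GE)
  w_3 = 0.104934·0.7653 + -0.007221·9.7707 = 0.0098  (Exxon)
  w_4 = 0.104934·5.7844 + -0.007221·30.9811 = 0.3833  (Chevron)
  w_5 = 0.104934·2.5152 + -0.007221·14.6060 = 0.1585  (Intel)
  w_6 = 0.104934·3.2433 + -0.007221·17.4417 = 0.2144  (Pfizer)
Σw_i=1.0000  μᵀw=0.1800
σ²=wᵀΣw=λ₁·μ_p+λ₂ = 0.104934·0.180 + -0.007221 = 0.011668 ≈ 0.0117


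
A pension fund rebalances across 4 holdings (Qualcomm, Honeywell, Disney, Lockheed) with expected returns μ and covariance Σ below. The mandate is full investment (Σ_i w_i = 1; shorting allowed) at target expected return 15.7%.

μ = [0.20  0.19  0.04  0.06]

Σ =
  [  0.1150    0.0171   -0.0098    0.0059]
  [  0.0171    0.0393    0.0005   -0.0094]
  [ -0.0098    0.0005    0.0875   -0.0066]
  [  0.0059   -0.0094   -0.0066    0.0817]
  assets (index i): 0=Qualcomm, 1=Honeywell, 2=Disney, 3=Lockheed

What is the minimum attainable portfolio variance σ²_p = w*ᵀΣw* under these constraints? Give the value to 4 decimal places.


u=Σ⁻¹μ = [1.0344  4.6752  0.6405  1.2493]
v=Σ⁻¹𝟙 = [4.9772  26.9490  13.0415  16.0346]
a=μᵀu=1.195753  b=𝟙ᵀu=7.599479  c=𝟙ᵀv=61.002272  D=ac−b²=15.191590
λ₁=(c·0.157−b)/D = (61.002272·0.157−7.599479)/15.191590 = 0.130196
λ₂=(a−b·0.157)/D = (1.195753−7.599479·0.157)/15.191590 = 0.000173
w* = 0.130196·u + 0.000173·v:
  w_0 = 0.130196·1.0344 + 0.000173·4.9772 = 0.1355  (Qualcomm)
  w_1 = 0.130196·4.6752 + 0.000173·26.9490 = 0.6134  (Honeywell)
  w_2 = 0.130196·0.6405 + 0.000173·13.0415 = 0.0857  (Disney)
  w_3 = 0.130196·1.2493 + 0.000173·16.0346 = 0.1654  (Lockheed)
Σw_i=1.0000  μᵀw=0.1570
σ²=wᵀΣw=λ₁·μ_p+λ₂ = 0.130196·0.157 + 0.000173 = 0.020614 ≈ 0.0206

0.0206


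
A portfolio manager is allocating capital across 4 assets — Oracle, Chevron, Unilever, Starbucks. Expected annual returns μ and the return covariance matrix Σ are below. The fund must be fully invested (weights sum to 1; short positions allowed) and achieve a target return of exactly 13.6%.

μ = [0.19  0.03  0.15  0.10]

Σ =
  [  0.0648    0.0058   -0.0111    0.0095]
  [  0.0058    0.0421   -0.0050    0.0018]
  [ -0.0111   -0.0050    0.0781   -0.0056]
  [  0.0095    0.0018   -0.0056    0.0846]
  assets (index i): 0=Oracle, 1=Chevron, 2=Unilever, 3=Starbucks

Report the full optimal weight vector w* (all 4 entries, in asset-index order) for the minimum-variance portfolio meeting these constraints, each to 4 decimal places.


u=Σ⁻¹μ = [3.1651  0.5286  2.4745  0.9792]
v=Σ⁻¹𝟙 = [14.7011  23.3035  17.1605  10.8096]
a=μᵀu=1.086320  b=𝟙ᵀu=7.147342  c=𝟙ᵀv=65.974688  D=ac−b²=20.585154
λ₁=(c·0.136−b)/D = (65.974688·0.136−7.147342)/20.585154 = 0.088667
λ₂=(a−b·0.136)/D = (1.086320−7.147342·0.136)/20.585154 = 0.005552
w* = 0.088667·u + 0.005552·v:
  w_0 = 0.088667·3.1651 + 0.005552·14.7011 = 0.3623  (Oracle)
  w_1 = 0.088667·0.5286 + 0.005552·23.3035 = 0.1762  (Chevron)
  w_2 = 0.088667·2.4745 + 0.005552·17.1605 = 0.3147  (Unilever)
  w_3 = 0.088667·0.9792 + 0.005552·10.8096 = 0.1468  (Starbucks)
Σw_i=1.0000  μᵀw=0.1360
σ²=wᵀΣw=λ₁·μ_p+λ₂ = 0.088667·0.136 + 0.005552 = 0.017610 ≈ 0.0176

0.3623  0.1762  0.3147  0.1468


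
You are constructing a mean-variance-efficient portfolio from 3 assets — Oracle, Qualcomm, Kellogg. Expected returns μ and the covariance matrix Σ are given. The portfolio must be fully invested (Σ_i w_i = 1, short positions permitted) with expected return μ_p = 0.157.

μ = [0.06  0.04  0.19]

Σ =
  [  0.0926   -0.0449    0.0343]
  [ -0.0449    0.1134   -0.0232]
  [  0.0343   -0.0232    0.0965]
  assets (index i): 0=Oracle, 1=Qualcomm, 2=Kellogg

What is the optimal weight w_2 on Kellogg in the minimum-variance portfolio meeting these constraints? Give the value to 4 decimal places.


0.7809

p=Σ⁻¹μ = [0.3178  0.9027  2.0730]
q=Σ⁻¹𝟙 = [15.6919  16.8386  8.8334]
a=μᵀp=0.449038  b=𝟙ᵀp=3.293407  c=𝟙ᵀq=41.363931  D=ac−b²=7.727432
λ₁=(c·0.157−b)/D = (41.363931·0.157−3.293407)/7.727432 = 0.414204
λ₂=(a−b·0.157)/D = (0.449038−3.293407·0.157)/7.727432 = -0.008803
w* = 0.414204·p + -0.008803·q:
  w_0 = 0.414204·0.3178 + -0.008803·15.6919 = -0.0065  (Oracle)
  w_1 = 0.414204·0.9027 + -0.008803·16.8386 = 0.2256  (Qualcomm)
  w_2 = 0.414204·2.0730 + -0.008803·8.8334 = 0.7809  (Kellogg)
Σw_i=1.0000  μᵀw=0.1570
σ²=wᵀΣw=λ₁·μ_p+λ₂ = 0.414204·0.157 + -0.008803 = 0.056227 ≈ 0.0562


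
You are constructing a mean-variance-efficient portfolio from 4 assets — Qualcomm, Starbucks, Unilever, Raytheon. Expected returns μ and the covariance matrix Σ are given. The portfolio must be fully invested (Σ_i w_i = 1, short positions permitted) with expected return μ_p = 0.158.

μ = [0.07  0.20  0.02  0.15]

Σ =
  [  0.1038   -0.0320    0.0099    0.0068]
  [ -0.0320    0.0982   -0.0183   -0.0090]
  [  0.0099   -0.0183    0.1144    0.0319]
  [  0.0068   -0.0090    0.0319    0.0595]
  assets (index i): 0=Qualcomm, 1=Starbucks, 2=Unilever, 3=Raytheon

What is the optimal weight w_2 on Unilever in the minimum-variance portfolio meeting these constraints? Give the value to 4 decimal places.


u=Σ⁻¹μ = [1.3395  2.6813  -0.3358  2.9535]
v=Σ⁻¹𝟙 = [13.3351  17.0255  6.2682  14.4974]
a=μᵀu=1.066332  b=𝟙ᵀu=6.638534  c=𝟙ᵀv=51.126198  D=ac−b²=10.447344
λ₁=(c·0.158−b)/D = (51.126198·0.158−6.638534)/10.447344 = 0.137777
λ₂=(a−b·0.158)/D = (1.066332−6.638534·0.158)/10.447344 = 0.001670
w* = 0.137777·u + 0.001670·v:
  w_0 = 0.137777·1.3395 + 0.001670·13.3351 = 0.2068  (Qualcomm)
  w_1 = 0.137777·2.6813 + 0.001670·17.0255 = 0.3978  (Starbucks)
  w_2 = 0.137777·-0.3358 + 0.001670·6.2682 = -0.0358  (Unilever)
  w_3 = 0.137777·2.9535 + 0.001670·14.4974 = 0.4311  (Raytheon)
Σw_i=1.0000  μᵀw=0.1580
σ²=wᵀΣw=λ₁·μ_p+λ₂ = 0.137777·0.158 + 0.001670 = 0.023438 ≈ 0.0234

-0.0358


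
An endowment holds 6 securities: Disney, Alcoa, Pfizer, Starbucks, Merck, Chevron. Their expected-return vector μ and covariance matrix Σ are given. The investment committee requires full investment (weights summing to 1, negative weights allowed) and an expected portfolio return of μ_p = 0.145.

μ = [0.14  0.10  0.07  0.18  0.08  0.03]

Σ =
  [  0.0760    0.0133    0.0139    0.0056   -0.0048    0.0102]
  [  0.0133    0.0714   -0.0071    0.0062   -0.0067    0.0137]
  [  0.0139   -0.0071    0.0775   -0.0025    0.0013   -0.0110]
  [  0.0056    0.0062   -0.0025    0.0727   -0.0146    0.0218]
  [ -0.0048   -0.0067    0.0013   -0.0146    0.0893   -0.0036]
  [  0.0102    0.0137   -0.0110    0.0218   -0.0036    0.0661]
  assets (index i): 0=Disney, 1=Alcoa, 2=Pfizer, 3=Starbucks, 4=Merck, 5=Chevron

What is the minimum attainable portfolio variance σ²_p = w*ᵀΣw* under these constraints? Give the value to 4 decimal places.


u=Σ⁻¹μ = [1.4852  1.2356  0.7080  2.8063  1.4863  -0.7582]
v=Σ⁻¹𝟙 = [6.9339  12.4235  14.4545  12.4468  14.7544  10.5877]
a=μᵀu=0.982355  b=𝟙ᵀu=6.963321  c=𝟙ᵀv=71.600859  D=ac−b²=21.849593
λ₁=(c·0.145−b)/D = (71.600859·0.145−6.963321)/21.849593 = 0.156470
λ₂=(a−b·0.145)/D = (0.982355−6.963321·0.145)/21.849593 = -0.001251
w* = 0.156470·u + -0.001251·v:
  w_0 = 0.156470·1.4852 + -0.001251·6.9339 = 0.2237  (Disney)
  w_1 = 0.156470·1.2356 + -0.001251·12.4235 = 0.1778  (Alcoa)
  w_2 = 0.156470·0.7080 + -0.001251·14.4545 = 0.0927  (Pfizer)
  w_3 = 0.156470·2.8063 + -0.001251·12.4468 = 0.4235  (Starbucks)
  w_4 = 0.156470·1.4863 + -0.001251·14.7544 = 0.2141  (Merck)
  w_5 = 0.156470·-0.7582 + -0.001251·10.5877 = -0.1319  (Chevron)
Σw_i=1.0000  μᵀw=0.1450
σ²=wᵀΣw=λ₁·μ_p+λ₂ = 0.156470·0.145 + -0.001251 = 0.021437 ≈ 0.0214

0.0214


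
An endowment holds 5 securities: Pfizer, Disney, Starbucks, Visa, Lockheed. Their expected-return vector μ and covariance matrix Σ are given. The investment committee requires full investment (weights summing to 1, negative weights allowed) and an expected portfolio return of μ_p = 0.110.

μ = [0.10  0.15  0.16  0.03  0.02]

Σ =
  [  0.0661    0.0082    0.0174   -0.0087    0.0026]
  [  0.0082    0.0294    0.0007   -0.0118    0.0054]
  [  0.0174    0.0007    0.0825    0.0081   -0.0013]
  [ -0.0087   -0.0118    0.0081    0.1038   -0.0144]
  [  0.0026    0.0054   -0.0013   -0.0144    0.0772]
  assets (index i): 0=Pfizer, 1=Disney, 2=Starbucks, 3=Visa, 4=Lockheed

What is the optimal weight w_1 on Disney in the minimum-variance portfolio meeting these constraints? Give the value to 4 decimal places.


0.4754

g=Σ⁻¹μ = [0.5179  5.2285  1.7080  0.8010  0.0541]
h=Σ⁻¹𝟙 = [10.1436  34.8270  8.3606  15.6264  13.2312]
a=μᵀg=1.134458  b=𝟙ᵀg=8.309515  c=𝟙ᵀh=82.188734  D=ac−b²=24.191628
λ₁=(c·0.110−b)/D = (82.188734·0.110−8.309515)/24.191628 = 0.030227
λ₂=(a−b·0.110)/D = (1.134458−8.309515·0.110)/24.191628 = 0.009111
w* = 0.030227·g + 0.009111·h:
  w_0 = 0.030227·0.5179 + 0.009111·10.1436 = 0.1081  (Pfizer)
  w_1 = 0.030227·5.2285 + 0.009111·34.8270 = 0.4754  (Disney)
  w_2 = 0.030227·1.7080 + 0.009111·8.3606 = 0.1278  (Starbucks)
  w_3 = 0.030227·0.8010 + 0.009111·15.6264 = 0.1666  (Visa)
  w_4 = 0.030227·0.0541 + 0.009111·13.2312 = 0.1222  (Lockheed)
Σw_i=1.0000  μᵀw=0.1100
σ²=wᵀΣw=λ₁·μ_p+λ₂ = 0.030227·0.110 + 0.009111 = 0.012436 ≈ 0.0124


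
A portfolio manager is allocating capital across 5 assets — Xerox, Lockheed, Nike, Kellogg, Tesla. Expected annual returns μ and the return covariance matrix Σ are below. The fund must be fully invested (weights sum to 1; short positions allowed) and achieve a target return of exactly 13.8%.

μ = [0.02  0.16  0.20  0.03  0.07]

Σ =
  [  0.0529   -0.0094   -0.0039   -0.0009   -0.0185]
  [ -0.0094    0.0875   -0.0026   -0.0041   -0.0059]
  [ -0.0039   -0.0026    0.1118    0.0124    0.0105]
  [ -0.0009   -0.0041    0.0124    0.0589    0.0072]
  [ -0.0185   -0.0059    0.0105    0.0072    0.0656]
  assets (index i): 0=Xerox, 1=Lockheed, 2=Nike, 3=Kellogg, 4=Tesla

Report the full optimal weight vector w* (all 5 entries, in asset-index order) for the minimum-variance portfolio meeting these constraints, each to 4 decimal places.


g=Σ⁻¹μ = [1.3571  2.1238  1.7430  0.1465  1.3457]
h=Σ⁻¹𝟙 = [30.6502  17.1323  6.6705  14.4505  22.7748]
a=μᵀg=0.814138  b=𝟙ᵀg=6.716012  c=𝟙ᵀh=91.678270  D=ac−b²=29.533950
λ₁=(c·0.138−b)/D = (91.678270·0.138−6.716012)/29.533950 = 0.200975
λ₂=(a−b·0.138)/D = (0.814138−6.716012·0.138)/29.533950 = -0.003815
w* = 0.200975·g + -0.003815·h:
  w_0 = 0.200975·1.3571 + -0.003815·30.6502 = 0.1558  (Xerox)
  w_1 = 0.200975·2.1238 + -0.003815·17.1323 = 0.3615  (Lockheed)
  w_2 = 0.200975·1.7430 + -0.003815·6.6705 = 0.3249  (Nike)
  w_3 = 0.200975·0.1465 + -0.003815·14.4505 = -0.0257  (Kellogg)
  w_4 = 0.200975·1.3457 + -0.003815·22.7748 = 0.1836  (Tesla)
Σw_i=1.0000  μᵀw=0.1380
σ²=wᵀΣw=λ₁·μ_p+λ₂ = 0.200975·0.138 + -0.003815 = 0.023920 ≈ 0.0239

0.1558  0.3615  0.3249  -0.0257  0.1836


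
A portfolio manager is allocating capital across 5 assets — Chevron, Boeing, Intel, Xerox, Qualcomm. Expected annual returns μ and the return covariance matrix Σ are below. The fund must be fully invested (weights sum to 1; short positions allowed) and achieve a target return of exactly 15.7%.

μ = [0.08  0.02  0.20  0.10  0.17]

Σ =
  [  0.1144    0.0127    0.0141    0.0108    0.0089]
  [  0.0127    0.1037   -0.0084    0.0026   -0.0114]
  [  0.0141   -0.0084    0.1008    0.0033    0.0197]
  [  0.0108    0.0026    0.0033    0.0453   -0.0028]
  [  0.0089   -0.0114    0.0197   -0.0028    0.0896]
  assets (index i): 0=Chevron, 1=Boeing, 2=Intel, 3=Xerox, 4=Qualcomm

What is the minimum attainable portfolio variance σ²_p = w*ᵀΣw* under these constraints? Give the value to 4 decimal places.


x=Σ⁻¹μ = [0.1219  0.4365  1.6103  2.1383  1.6535]
y=Σ⁻¹𝟙 = [3.8451  10.4765  7.4025  20.7058  11.1312]
a=μᵀx=0.835469  b=𝟙ᵀx=5.960526  c=𝟙ᵀy=53.561108  D=ac−b²=9.220757
λ₁=(c·0.157−b)/D = (53.561108·0.157−5.960526)/9.220757 = 0.265550
λ₂=(a−b·0.157)/D = (0.835469−5.960526·0.157)/9.220757 = -0.010881
w* = 0.265550·x + -0.010881·y:
  w_0 = 0.265550·0.1219 + -0.010881·3.8451 = -0.0095  (Chevron)
  w_1 = 0.265550·0.4365 + -0.010881·10.4765 = 0.0019  (Boeing)
  w_2 = 0.265550·1.6103 + -0.010881·7.4025 = 0.3471  (Intel)
  w_3 = 0.265550·2.1383 + -0.010881·20.7058 = 0.3425  (Xerox)
  w_4 = 0.265550·1.6535 + -0.010881·11.1312 = 0.3180  (Qualcomm)
Σw_i=1.0000  μᵀw=0.1570
σ²=wᵀΣw=λ₁·μ_p+λ₂ = 0.265550·0.157 + -0.010881 = 0.030810 ≈ 0.0308

0.0308


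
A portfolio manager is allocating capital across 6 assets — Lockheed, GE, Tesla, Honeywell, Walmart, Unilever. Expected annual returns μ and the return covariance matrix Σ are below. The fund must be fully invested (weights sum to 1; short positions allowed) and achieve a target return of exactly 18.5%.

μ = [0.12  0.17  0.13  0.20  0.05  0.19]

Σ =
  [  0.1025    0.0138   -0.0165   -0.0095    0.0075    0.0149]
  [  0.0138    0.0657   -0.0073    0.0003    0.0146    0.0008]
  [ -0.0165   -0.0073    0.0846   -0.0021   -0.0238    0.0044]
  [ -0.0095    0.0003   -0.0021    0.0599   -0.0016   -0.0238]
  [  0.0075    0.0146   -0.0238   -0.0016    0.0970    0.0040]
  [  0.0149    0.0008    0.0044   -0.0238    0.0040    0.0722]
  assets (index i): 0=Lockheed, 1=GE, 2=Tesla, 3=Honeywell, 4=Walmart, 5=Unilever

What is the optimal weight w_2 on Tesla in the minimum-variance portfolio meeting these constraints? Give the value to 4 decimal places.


0.0992

g=Σ⁻¹μ = [1.0375  2.4130  2.0071  5.1383  0.4870  3.9352]
h=Σ⁻¹𝟙 = [9.8653  12.1654  17.7854  26.5665  11.7462  18.7024]
a=μᵀg=2.595338  b=𝟙ᵀg=15.018124  c=𝟙ᵀh=96.831240  D=ac−b²=25.765719
λ₁=(c·0.185−b)/D = (96.831240·0.185−15.018124)/25.765719 = 0.112384
λ₂=(a−b·0.185)/D = (2.595338−15.018124·0.185)/25.765719 = -0.007103
w* = 0.112384·g + -0.007103·h:
  w_0 = 0.112384·1.0375 + -0.007103·9.8653 = 0.0465  (Lockheed)
  w_1 = 0.112384·2.4130 + -0.007103·12.1654 = 0.1848  (GE)
  w_2 = 0.112384·2.0071 + -0.007103·17.7854 = 0.0992  (Tesla)
  w_3 = 0.112384·5.1383 + -0.007103·26.5665 = 0.3888  (Honeywell)
  w_4 = 0.112384·0.4870 + -0.007103·11.7462 = -0.0287  (Walmart)
  w_5 = 0.112384·3.9352 + -0.007103·18.7024 = 0.3094  (Unilever)
Σw_i=1.0000  μᵀw=0.1850
σ²=wᵀΣw=λ₁·μ_p+λ₂ = 0.112384·0.185 + -0.007103 = 0.013688 ≈ 0.0137


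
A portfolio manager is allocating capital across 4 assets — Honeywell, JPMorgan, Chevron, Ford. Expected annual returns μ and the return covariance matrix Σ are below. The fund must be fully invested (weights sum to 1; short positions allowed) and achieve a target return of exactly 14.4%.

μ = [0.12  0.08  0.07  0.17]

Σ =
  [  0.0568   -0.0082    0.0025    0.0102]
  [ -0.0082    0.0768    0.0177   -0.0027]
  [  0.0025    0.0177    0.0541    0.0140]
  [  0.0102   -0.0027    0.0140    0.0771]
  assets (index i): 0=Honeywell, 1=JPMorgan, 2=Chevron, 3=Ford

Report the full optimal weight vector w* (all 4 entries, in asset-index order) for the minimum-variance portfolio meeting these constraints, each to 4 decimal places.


g=Σ⁻¹μ = [1.9316  1.2483  0.2943  1.9397]
h=Σ⁻¹𝟙 = [17.3000  12.6040  11.2095  9.0874]
a=μᵀg=0.681998  b=𝟙ᵀg=5.413838  c=𝟙ᵀh=50.200878  D=ac−b²=4.927254
λ₁=(c·0.144−b)/D = (50.200878·0.144−5.413838)/4.927254 = 0.368377
λ₂=(a−b·0.144)/D = (0.681998−5.413838·0.144)/4.927254 = -0.019807
w* = 0.368377·g + -0.019807·h:
  w_0 = 0.368377·1.9316 + -0.019807·17.3000 = 0.3689  (Honeywell)
  w_1 = 0.368377·1.2483 + -0.019807·12.6040 = 0.2102  (JPMorgan)
  w_2 = 0.368377·0.2943 + -0.019807·11.2095 = -0.1136  (Chevron)
  w_3 = 0.368377·1.9397 + -0.019807·9.0874 = 0.5345  (Ford)
Σw_i=1.0000  μᵀw=0.1440
σ²=wᵀΣw=λ₁·μ_p+λ₂ = 0.368377·0.144 + -0.019807 = 0.033239 ≈ 0.0332

0.3689  0.2102  -0.1136  0.5345


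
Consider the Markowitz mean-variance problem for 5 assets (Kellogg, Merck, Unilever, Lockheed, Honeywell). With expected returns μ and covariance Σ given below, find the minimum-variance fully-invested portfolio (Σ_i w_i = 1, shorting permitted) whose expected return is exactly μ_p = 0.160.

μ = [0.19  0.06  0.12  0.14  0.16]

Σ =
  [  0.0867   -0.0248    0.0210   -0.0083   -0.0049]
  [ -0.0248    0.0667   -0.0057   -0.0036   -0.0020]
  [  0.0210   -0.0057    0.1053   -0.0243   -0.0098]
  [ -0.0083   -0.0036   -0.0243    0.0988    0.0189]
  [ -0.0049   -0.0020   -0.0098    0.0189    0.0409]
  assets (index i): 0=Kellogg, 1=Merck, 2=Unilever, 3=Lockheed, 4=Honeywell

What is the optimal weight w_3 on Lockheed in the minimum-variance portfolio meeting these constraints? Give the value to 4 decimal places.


0.0935

p=Σ⁻¹μ = [2.8655  2.2749  1.3712  1.2941  4.0971]
q=Σ⁻¹𝟙 = [17.9591  24.0417  12.0484  10.5349  25.7958]
a=μᵀp=1.682187  b=𝟙ᵀp=11.902747  c=𝟙ᵀq=90.379819  D=ac−b²=10.360371
λ₁=(c·0.160−b)/D = (90.379819·0.160−11.902747)/10.360371 = 0.246905
λ₂=(a−b·0.160)/D = (1.682187−11.902747·0.160)/10.360371 = -0.021452
w* = 0.246905·p + -0.021452·q:
  w_0 = 0.246905·2.8655 + -0.021452·17.9591 = 0.3222  (Kellogg)
  w_1 = 0.246905·2.2749 + -0.021452·24.0417 = 0.0459  (Merck)
  w_2 = 0.246905·1.3712 + -0.021452·12.0484 = 0.0801  (Unilever)
  w_3 = 0.246905·1.2941 + -0.021452·10.5349 = 0.0935  (Lockheed)
  w_4 = 0.246905·4.0971 + -0.021452·25.7958 = 0.4582  (Honeywell)
Σw_i=1.0000  μᵀw=0.1600
σ²=wᵀΣw=λ₁·μ_p+λ₂ = 0.246905·0.160 + -0.021452 = 0.018053 ≈ 0.0181
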